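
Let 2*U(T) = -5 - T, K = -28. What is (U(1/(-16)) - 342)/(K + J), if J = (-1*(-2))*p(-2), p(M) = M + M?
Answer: 11023/1152 ≈ 9.5686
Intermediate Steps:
p(M) = 2*M
U(T) = -5/2 - T/2 (U(T) = (-5 - T)/2 = -5/2 - T/2)
J = -8 (J = (-1*(-2))*(2*(-2)) = 2*(-4) = -8)
(U(1/(-16)) - 342)/(K + J) = ((-5/2 - ½/(-16)) - 342)/(-28 - 8) = ((-5/2 - ½*(-1/16)) - 342)/(-36) = ((-5/2 + 1/32) - 342)*(-1/36) = (-79/32 - 342)*(-1/36) = -11023/32*(-1/36) = 11023/1152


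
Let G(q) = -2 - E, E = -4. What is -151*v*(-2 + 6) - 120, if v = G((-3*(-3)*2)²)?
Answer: -1328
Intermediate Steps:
G(q) = 2 (G(q) = -2 - 1*(-4) = -2 + 4 = 2)
v = 2
-151*v*(-2 + 6) - 120 = -302*(-2 + 6) - 120 = -302*4 - 120 = -151*8 - 120 = -1208 - 120 = -1328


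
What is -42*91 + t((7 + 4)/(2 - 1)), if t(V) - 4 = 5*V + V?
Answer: -3752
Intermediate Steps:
t(V) = 4 + 6*V (t(V) = 4 + (5*V + V) = 4 + 6*V)
-42*91 + t((7 + 4)/(2 - 1)) = -42*91 + (4 + 6*((7 + 4)/(2 - 1))) = -3822 + (4 + 6*(11/1)) = -3822 + (4 + 6*(11*1)) = -3822 + (4 + 6*11) = -3822 + (4 + 66) = -3822 + 70 = -3752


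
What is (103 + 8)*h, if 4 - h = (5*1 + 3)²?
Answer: -6660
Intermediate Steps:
h = -60 (h = 4 - (5*1 + 3)² = 4 - (5 + 3)² = 4 - 1*8² = 4 - 1*64 = 4 - 64 = -60)
(103 + 8)*h = (103 + 8)*(-60) = 111*(-60) = -6660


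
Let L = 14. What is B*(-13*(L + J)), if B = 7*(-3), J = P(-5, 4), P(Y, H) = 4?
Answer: 4914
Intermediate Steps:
J = 4
B = -21
B*(-13*(L + J)) = -(-273)*(14 + 4) = -(-273)*18 = -21*(-234) = 4914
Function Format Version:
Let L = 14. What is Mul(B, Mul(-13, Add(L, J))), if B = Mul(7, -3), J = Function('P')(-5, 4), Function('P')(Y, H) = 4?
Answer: 4914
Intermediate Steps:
J = 4
B = -21
Mul(B, Mul(-13, Add(L, J))) = Mul(-21, Mul(-13, Add(14, 4))) = Mul(-21, Mul(-13, 18)) = Mul(-21, -234) = 4914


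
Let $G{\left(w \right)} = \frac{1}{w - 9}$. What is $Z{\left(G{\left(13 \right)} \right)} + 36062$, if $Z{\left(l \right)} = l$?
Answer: $\frac{144249}{4} \approx 36062.0$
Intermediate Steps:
$G{\left(w \right)} = \frac{1}{-9 + w}$
$Z{\left(G{\left(13 \right)} \right)} + 36062 = \frac{1}{-9 + 13} + 36062 = \frac{1}{4} + 36062 = \frac{144249}{4}$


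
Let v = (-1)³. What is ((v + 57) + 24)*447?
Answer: 35760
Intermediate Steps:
v = -1
((v + 57) + 24)*447 = ((-1 + 57) + 24)*447 = (56 + 24)*447 = 80*447 = 35760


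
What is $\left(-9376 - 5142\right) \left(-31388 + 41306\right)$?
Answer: $-143989524$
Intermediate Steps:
$\left(-9376 - 5142\right) \left(-31388 + 41306\right) = \left(-14518\right) 9918 = -143989524$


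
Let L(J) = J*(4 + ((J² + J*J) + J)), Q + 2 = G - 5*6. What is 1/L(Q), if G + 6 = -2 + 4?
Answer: -1/92160 ≈ -1.0851e-5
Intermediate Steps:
G = -4 (G = -6 + (-2 + 4) = -6 + 2 = -4)
Q = -36 (Q = -2 + (-4 - 5*6) = -2 + (-4 - 30) = -2 - 34 = -36)
L(J) = J*(4 + J + 2*J²) (L(J) = J*(4 + ((J² + J²) + J)) = J*(4 + (2*J² + J)) = J*(4 + (J + 2*J²)) = J*(4 + J + 2*J²))
1/L(Q) = 1/(-36*(4 - 36 + 2*(-36)²)) = 1/(-36*(4 - 36 + 2*1296)) = 1/(-36*(4 - 36 + 2592)) = 1/(-36*2560) = 1/(-92160) = -1/92160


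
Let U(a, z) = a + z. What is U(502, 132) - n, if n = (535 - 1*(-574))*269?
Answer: -297687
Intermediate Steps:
n = 298321 (n = (535 + 574)*269 = 1109*269 = 298321)
U(502, 132) - n = (502 + 132) - 1*298321 = 634 - 298321 = -297687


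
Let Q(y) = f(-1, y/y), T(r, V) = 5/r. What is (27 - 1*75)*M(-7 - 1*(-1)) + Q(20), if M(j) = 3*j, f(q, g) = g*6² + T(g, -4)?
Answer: 905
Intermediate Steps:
f(q, g) = 5/g + 36*g (f(q, g) = g*6² + 5/g = g*36 + 5/g = 36*g + 5/g = 5/g + 36*g)
Q(y) = 41 (Q(y) = 5/((y/y)) + 36*(y/y) = 5/1 + 36*1 = 5*1 + 36 = 5 + 36 = 41)
(27 - 1*75)*M(-7 - 1*(-1)) + Q(20) = (27 - 1*75)*(3*(-7 - 1*(-1))) + 41 = (27 - 75)*(3*(-7 + 1)) + 41 = -144*(-6) + 41 = -48*(-18) + 41 = 864 + 41 = 905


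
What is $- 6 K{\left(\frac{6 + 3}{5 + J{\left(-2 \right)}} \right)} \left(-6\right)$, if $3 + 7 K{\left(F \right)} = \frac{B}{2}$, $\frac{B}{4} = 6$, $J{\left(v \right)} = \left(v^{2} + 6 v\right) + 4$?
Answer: $\frac{324}{7} \approx 46.286$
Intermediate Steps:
$J{\left(v \right)} = 4 + v^{2} + 6 v$
$B = 24$ ($B = 4 \cdot 6 = 24$)
$K{\left(F \right)} = \frac{9}{7}$ ($K{\left(F \right)} = - \frac{3}{7} + \frac{24 \cdot \frac{1}{2}}{7} = - \frac{3}{7} + \frac{1}{7} \cdot 12 = - \frac{3}{7} + \frac{12}{7} = \frac{9}{7}$)
$- 6 K{\left(\frac{6 + 3}{5 + J{\left(-2 \right)}} \right)} \left(-6\right) = \left(-6\right) \frac{9}{7} \left(-6\right) = \left(- \frac{54}{7}\right) \left(-6\right) = \frac{324}{7}$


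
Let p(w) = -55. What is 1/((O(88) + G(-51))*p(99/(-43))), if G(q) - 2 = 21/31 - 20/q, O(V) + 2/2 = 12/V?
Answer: -3162/383635 ≈ -0.0082422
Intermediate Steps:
O(V) = -1 + 12/V
G(q) = 83/31 - 20/q (G(q) = 2 + (21/31 - 20/q) = 83/31 - 20/q)
1/((O(88) + G(-51))*p(99/(-43))) = 1/(((12 - 1*88)/88 + (83/31 - 20/(-51)))*(-55)) = -1/55/((12 - 88)/88 + (83/31 - 20*(-1/51))) = -1/55/((1/88)*(-76) + (83/31 + 20/51)) = -1/55/(-19/22 + 4853/1581) = -1/55/(76727/34782) = (34782/76727)*(-1/55) = -3162/383635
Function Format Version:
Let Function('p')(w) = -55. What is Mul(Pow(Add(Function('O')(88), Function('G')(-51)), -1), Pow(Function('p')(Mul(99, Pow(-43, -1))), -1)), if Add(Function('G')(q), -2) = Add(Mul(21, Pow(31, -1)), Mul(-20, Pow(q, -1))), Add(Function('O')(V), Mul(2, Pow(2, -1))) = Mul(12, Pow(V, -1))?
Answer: Rational(-3162, 383635) ≈ -0.0082422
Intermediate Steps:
Function('O')(V) = Add(-1, Mul(12, Pow(V, -1)))
Function('G')(q) = Add(Rational(83, 31), Mul(-20, Pow(q, -1))) (Function('G')(q) = Add(2, Add(Mul(21, Pow(31, -1)), Mul(-20, Pow(q, -1)))) = Add(2, Add(Mul(21, Rational(1, 31)), Mul(-20, Pow(q, -1)))) = Add(2, Add(Rational(21, 31), Mul(-20, Pow(q, -1)))) = Add(Rational(83, 31), Mul(-20, Pow(q, -1))))
Mul(Pow(Add(Function('O')(88), Function('G')(-51)), -1), Pow(Function('p')(Mul(99, Pow(-43, -1))), -1)) = Mul(Pow(Add(Mul(Pow(88, -1), Add(12, Mul(-1, 88))), Add(Rational(83, 31), Mul(-20, Pow(-51, -1)))), -1), Pow(-55, -1)) = Mul(Pow(Add(Mul(Rational(1, 88), Add(12, -88)), Add(Rational(83, 31), Mul(-20, Rational(-1, 51)))), -1), Rational(-1, 55)) = Mul(Pow(Add(Mul(Rational(1, 88), -76), Add(Rational(83, 31), Rational(20, 51))), -1), Rational(-1, 55)) = Mul(Pow(Add(Rational(-19, 22), Rational(4853, 1581)), -1), Rational(-1, 55)) = Mul(Pow(Rational(76727, 34782), -1), Rational(-1, 55)) = Mul(Rational(34782, 76727), Rational(-1, 55)) = Rational(-3162, 383635)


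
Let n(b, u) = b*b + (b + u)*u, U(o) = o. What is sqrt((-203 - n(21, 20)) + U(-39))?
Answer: 3*I*sqrt(167) ≈ 38.769*I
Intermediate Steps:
n(b, u) = b**2 + u*(b + u)
sqrt((-203 - n(21, 20)) + U(-39)) = sqrt((-203 - (21**2 + 20**2 + 21*20)) - 39) = sqrt((-203 - (441 + 400 + 420)) - 39) = sqrt((-203 - 1*1261) - 39) = sqrt((-203 - 1261) - 39) = sqrt(-1464 - 39) = sqrt(-1503) = 3*I*sqrt(167)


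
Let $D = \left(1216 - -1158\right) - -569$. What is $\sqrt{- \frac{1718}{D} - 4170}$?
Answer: $\frac{2 i \sqrt{1003401789}}{981} \approx 64.58 i$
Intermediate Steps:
$D = 2943$ ($D = \left(1216 + 1158\right) + 569 = 2374 + 569 = 2943$)
$\sqrt{- \frac{1718}{D} - 4170} = \sqrt{- \frac{1718}{2943} - 4170} = \sqrt{- \frac{12274028}{2943}} = \frac{2 i \sqrt{1003401789}}{981}$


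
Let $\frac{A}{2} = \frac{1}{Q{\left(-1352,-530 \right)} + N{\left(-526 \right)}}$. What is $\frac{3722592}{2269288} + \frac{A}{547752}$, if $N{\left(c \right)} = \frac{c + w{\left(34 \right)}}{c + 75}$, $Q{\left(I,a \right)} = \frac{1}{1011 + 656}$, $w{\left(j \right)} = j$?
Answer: $\frac{2550738334109117}{1554924119820540} \approx 1.6404$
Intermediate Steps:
$Q{\left(I,a \right)} = \frac{1}{1667}$
$N{\left(c \right)} = \frac{34 + c}{75 + c}$ ($N{\left(c \right)} = \frac{c + 34}{c + 75} = \frac{34 + c}{75 + c}$)
$A = \frac{36674}{20015}$ ($A = \frac{2}{\frac{1}{1667} + \frac{34 - 526}{75 - 526}} = \frac{2}{\frac{1}{1667} + \frac{1}{-451} \left(-492\right)} = \frac{2}{\frac{1}{1667} - - \frac{12}{11}} = \frac{2}{\frac{1}{1667} + \frac{12}{11}} = \frac{2}{\frac{20015}{18337}} = 2 \cdot \frac{18337}{20015} = \frac{36674}{20015} \approx 1.8323$)
$\frac{3722592}{2269288} + \frac{A}{547752} = \frac{3722592}{2269288} + \frac{36674}{20015 \cdot 547752} = 3722592 \cdot \frac{1}{2269288} + \frac{36674}{20015} \cdot \frac{1}{547752} = \frac{465324}{283661} + \frac{18337}{5481628140} = \frac{2550738334109117}{1554924119820540}$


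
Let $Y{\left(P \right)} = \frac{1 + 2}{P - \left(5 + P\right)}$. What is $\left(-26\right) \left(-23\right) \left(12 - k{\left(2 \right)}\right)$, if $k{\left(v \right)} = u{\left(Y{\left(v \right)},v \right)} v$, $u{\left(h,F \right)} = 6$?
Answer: $0$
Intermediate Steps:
$Y{\left(P \right)} = - \frac{3}{5}$ ($Y{\left(P \right)} = \frac{3}{-5} = 3 \left(- \frac{1}{5}\right) = - \frac{3}{5}$)
$k{\left(v \right)} = 6 v$
$\left(-26\right) \left(-23\right) \left(12 - k{\left(2 \right)}\right) = \left(-26\right) \left(-23\right) \left(12 - 6 \cdot 2\right) = 598 \left(12 - 12\right) = 598 \cdot 0 = 0$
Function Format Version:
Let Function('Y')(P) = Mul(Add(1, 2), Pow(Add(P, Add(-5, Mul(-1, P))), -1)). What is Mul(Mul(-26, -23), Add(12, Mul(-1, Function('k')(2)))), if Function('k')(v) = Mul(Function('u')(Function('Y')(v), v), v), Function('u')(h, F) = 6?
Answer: 0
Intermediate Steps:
Function('Y')(P) = Rational(-3, 5) (Function('Y')(P) = Mul(3, Pow(-5, -1)) = Mul(3, Rational(-1, 5)) = Rational(-3, 5))
Function('k')(v) = Mul(6, v)
Mul(Mul(-26, -23), Add(12, Mul(-1, Function('k')(2)))) = Mul(Mul(-26, -23), Add(12, Mul(-1, Mul(6, 2)))) = Mul(598, Add(12, Mul(-1, 12))) = Mul(598, Add(12, -12)) = Mul(598, 0) = 0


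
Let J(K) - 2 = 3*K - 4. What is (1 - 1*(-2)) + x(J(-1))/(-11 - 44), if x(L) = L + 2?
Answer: 168/55 ≈ 3.0545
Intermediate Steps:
J(K) = -2 + 3*K (J(K) = 2 + (3*K - 4) = 2 + (-4 + 3*K) = -2 + 3*K)
x(L) = 2 + L
(1 - 1*(-2)) + x(J(-1))/(-11 - 44) = (1 - 1*(-2)) + (2 + (-2 + 3*(-1)))/(-11 - 44) = (1 + 2) + (2 + (-2 - 3))/(-55) = 3 + (2 - 5)*(-1/55) = 3 - 3*(-1/55) = 3 + 3/55 = 168/55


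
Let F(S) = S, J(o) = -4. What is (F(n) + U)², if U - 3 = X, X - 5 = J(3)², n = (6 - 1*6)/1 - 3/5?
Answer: 13689/25 ≈ 547.56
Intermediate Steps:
n = -⅗ (n = (6 - 6)*1 - 3*⅕ = 0*1 - ⅗ = 0 - ⅗ = -⅗ ≈ -0.60000)
X = 21 (X = 5 + (-4)² = 5 + 16 = 21)
U = 24 (U = 3 + 21 = 24)
(F(n) + U)² = (-⅗ + 24)² = (117/5)² = 13689/25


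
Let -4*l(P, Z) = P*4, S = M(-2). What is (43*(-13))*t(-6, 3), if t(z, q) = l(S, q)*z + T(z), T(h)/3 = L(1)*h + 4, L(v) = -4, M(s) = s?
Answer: -40248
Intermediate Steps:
S = -2
l(P, Z) = -P (l(P, Z) = -P*4/4 = -P)
T(h) = 12 - 12*h (T(h) = 3*(-4*h + 4) = 3*(4 - 4*h) = 12 - 12*h)
t(z, q) = 12 - 10*z (t(z, q) = (-1*(-2))*z + (12 - 12*z) = 2*z + (12 - 12*z) = 12 - 10*z)
(43*(-13))*t(-6, 3) = (43*(-13))*(12 - 10*(-6)) = -559*(12 + 60) = -559*72 = -40248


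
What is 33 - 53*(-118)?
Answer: 6287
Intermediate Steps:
33 - 53*(-118) = 33 + 6254 = 6287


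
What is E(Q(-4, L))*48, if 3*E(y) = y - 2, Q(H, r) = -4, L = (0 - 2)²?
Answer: -96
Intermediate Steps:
L = 4 (L = (-2)² = 4)
E(y) = -⅔ + y/3 (E(y) = (y - 2)/3 = (-2 + y)/3 = -⅔ + y/3)
E(Q(-4, L))*48 = (-⅔ + (⅓)*(-4))*48 = (-⅔ - 4/3)*48 = -2*48 = -96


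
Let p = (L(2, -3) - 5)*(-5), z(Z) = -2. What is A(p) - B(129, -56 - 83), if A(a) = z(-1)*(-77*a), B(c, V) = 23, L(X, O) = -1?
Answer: 4597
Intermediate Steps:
p = 30 (p = (-1 - 5)*(-5) = -6*(-5) = 30)
A(a) = 154*a (A(a) = -(-2)*77*a = -(-154)*a = 154*a)
A(p) - B(129, -56 - 83) = 154*30 - 1*23 = 4620 - 23 = 4597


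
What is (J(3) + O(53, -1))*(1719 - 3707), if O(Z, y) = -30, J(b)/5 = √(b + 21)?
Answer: 59640 - 19880*√6 ≈ 10944.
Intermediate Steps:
J(b) = 5*√(21 + b) (J(b) = 5*√(b + 21) = 5*√(21 + b))
(J(3) + O(53, -1))*(1719 - 3707) = (5*√(21 + 3) - 30)*(1719 - 3707) = (5*√24 - 30)*(-1988) = (5*(2*√6) - 30)*(-1988) = (10*√6 - 30)*(-1988) = (-30 + 10*√6)*(-1988) = 59640 - 19880*√6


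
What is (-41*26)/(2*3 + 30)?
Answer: -533/18 ≈ -29.611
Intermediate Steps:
(-41*26)/(2*3 + 30) = -1066/(6 + 30) = -1066/36 = -1066*1/36 = -533/18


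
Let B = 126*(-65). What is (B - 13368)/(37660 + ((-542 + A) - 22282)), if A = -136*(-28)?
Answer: -10779/9322 ≈ -1.1563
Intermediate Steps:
A = 3808
B = -8190
(B - 13368)/(37660 + ((-542 + A) - 22282)) = (-8190 - 13368)/(37660 + ((-542 + 3808) - 22282)) = -21558/(37660 + (3266 - 22282)) = -21558/(37660 - 19016) = -21558/18644 = -21558*1/18644 = -10779/9322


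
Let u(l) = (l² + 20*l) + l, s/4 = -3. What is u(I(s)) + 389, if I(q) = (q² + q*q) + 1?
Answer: 89979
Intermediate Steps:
s = -12 (s = 4*(-3) = -12)
I(q) = 1 + 2*q² (I(q) = (q² + q²) + 1 = 2*q² + 1 = 1 + 2*q²)
u(l) = l² + 21*l
u(I(s)) + 389 = (1 + 2*(-12)²)*(21 + (1 + 2*(-12)²)) + 389 = (1 + 2*144)*(21 + (1 + 2*144)) + 389 = (1 + 288)*(21 + (1 + 288)) + 389 = 289*(21 + 289) + 389 = 289*310 + 389 = 89590 + 389 = 89979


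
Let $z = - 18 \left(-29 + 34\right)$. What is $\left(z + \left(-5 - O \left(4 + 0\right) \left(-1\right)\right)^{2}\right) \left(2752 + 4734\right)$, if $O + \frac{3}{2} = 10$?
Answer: $5621986$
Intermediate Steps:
$O = \frac{17}{2}$ ($O = - \frac{3}{2} + 10 = \frac{17}{2} \approx 8.5$)
$z = -90$ ($z = \left(-18\right) 5 = -90$)
$\left(z + \left(-5 - O \left(4 + 0\right) \left(-1\right)\right)^{2}\right) \left(2752 + 4734\right) = \left(-90 + \left(-5 - \frac{17 \left(4 + 0\right) \left(-1\right)}{2}\right)^{2}\right) \left(2752 + 4734\right) = \left(-90 + \left(-5 - \frac{17 \cdot 4 \left(-1\right)}{2}\right)^{2}\right) 7486 = \left(-90 + \left(-5 - \frac{17}{2} \left(-4\right)\right)^{2}\right) 7486 = \left(-90 + \left(-5 - -34\right)^{2}\right) 7486 = \left(-90 + \left(-5 + 34\right)^{2}\right) 7486 = \left(-90 + 29^{2}\right) 7486 = \left(-90 + 841\right) 7486 = 751 \cdot 7486 = 5621986$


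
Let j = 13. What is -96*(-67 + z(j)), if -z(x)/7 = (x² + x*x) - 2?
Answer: 232224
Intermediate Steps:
z(x) = 14 - 14*x² (z(x) = -7*((x² + x*x) - 2) = -7*((x² + x²) - 2) = -7*(2*x² - 2) = -7*(-2 + 2*x²) = 14 - 14*x²)
-96*(-67 + z(j)) = -96*(-67 + (14 - 14*13²)) = -96*(-67 + (14 - 14*169)) = -96*(-67 + (14 - 2366)) = -96*(-67 - 2352) = -96*(-2419) = 232224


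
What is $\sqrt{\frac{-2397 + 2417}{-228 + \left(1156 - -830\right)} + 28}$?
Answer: $\frac{\sqrt{21642738}}{879} \approx 5.2926$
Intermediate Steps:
$\sqrt{\frac{-2397 + 2417}{-228 + \left(1156 - -830\right)} + 28} = \sqrt{\frac{20}{-228 + \left(1156 + 830\right)} + 28} = \sqrt{\frac{20}{-228 + 1986} + 28} = \sqrt{\frac{20}{1758} + 28} = \sqrt{20 \cdot \frac{1}{1758} + 28} = \sqrt{\frac{10}{879} + 28} = \sqrt{\frac{24622}{879}} = \frac{\sqrt{21642738}}{879}$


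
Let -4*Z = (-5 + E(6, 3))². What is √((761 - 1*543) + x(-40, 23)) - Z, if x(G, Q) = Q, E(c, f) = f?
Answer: 1 + √241 ≈ 16.524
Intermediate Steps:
Z = -1 (Z = -(-5 + 3)²/4 = -¼*(-2)² = -¼*4 = -1)
√((761 - 1*543) + x(-40, 23)) - Z = √((761 - 1*543) + 23) - 1*(-1) = √((761 - 543) + 23) + 1 = √(218 + 23) + 1 = √241 + 1 = 1 + √241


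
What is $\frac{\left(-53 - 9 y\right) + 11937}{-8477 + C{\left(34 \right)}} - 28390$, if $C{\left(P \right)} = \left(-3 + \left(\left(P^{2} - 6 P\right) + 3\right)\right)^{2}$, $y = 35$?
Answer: $- \frac{25489296961}{897827} \approx -28390.0$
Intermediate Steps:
$C{\left(P \right)} = \left(P^{2} - 6 P\right)^{2}$ ($C{\left(P \right)} = \left(-3 + \left(3 + P^{2} - 6 P\right)\right)^{2} = \left(P^{2} - 6 P\right)^{2}$)
$\frac{\left(-53 - 9 y\right) + 11937}{-8477 + C{\left(34 \right)}} - 28390 = \frac{\left(-53 - 315\right) + 11937}{-8477 + 34^{2} \left(-6 + 34\right)^{2}} - 28390 = \frac{\left(-53 - 315\right) + 11937}{-8477 + 1156 \cdot 28^{2}} - 28390 = \frac{-368 + 11937}{-8477 + 1156 \cdot 784} - 28390 = \frac{11569}{-8477 + 906304} - 28390 = \frac{11569}{897827} - 28390 = - \frac{25489296961}{897827}$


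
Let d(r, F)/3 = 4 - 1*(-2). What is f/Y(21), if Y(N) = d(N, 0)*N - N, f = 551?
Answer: 551/357 ≈ 1.5434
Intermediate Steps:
d(r, F) = 18 (d(r, F) = 3*(4 - 1*(-2)) = 3*(4 + 2) = 3*6 = 18)
Y(N) = 17*N (Y(N) = 18*N - N = 17*N)
f/Y(21) = 551/((17*21)) = 551/357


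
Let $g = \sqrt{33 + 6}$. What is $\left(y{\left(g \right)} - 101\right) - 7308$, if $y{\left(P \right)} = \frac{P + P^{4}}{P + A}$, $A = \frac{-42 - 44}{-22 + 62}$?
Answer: $- \frac{100557499}{13751} + \frac{609260 \sqrt{39}}{13751} \approx -7036.0$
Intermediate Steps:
$A = - \frac{43}{20}$ ($A = - \frac{86}{40} = \left(-86\right) \frac{1}{40} = - \frac{43}{20} \approx -2.15$)
$g = \sqrt{39} \approx 6.245$
$y{\left(P \right)} = \frac{P + P^{4}}{- \frac{43}{20} + P}$ ($y{\left(P \right)} = \frac{P + P^{4}}{P - \frac{43}{20}} = \frac{P + P^{4}}{- \frac{43}{20} + P}$)
$\left(y{\left(g \right)} - 101\right) - 7308 = \left(\frac{20 \sqrt{39} \left(1 + \left(\sqrt{39}\right)^{3}\right)}{-43 + 20 \sqrt{39}} - 101\right) - 7308 = \left(\frac{20 \sqrt{39} \left(1 + 39 \sqrt{39}\right)}{-43 + 20 \sqrt{39}} - 101\right) - 7308 = \left(-101 + \frac{20 \sqrt{39} \left(1 + 39 \sqrt{39}\right)}{-43 + 20 \sqrt{39}}\right) - 7308 = -7409 + \frac{20 \sqrt{39} \left(1 + 39 \sqrt{39}\right)}{-43 + 20 \sqrt{39}}$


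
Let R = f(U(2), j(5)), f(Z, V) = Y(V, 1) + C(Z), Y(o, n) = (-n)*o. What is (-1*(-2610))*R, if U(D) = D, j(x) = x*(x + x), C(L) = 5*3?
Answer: -91350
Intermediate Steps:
C(L) = 15
Y(o, n) = -n*o
j(x) = 2*x² (j(x) = x*(2*x) = 2*x²)
f(Z, V) = 15 - V (f(Z, V) = -1*1*V + 15 = -V + 15 = 15 - V)
R = -35 (R = 15 - 2*5² = 15 - 2*25 = 15 - 1*50 = 15 - 50 = -35)
(-1*(-2610))*R = -1*(-2610)*(-35) = 2610*(-35) = -91350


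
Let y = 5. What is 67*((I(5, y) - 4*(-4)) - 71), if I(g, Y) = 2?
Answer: -3551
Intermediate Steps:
67*((I(5, y) - 4*(-4)) - 71) = 67*((2 - 4*(-4)) - 71) = 67*((2 + 16) - 71) = 67*(18 - 71) = 67*(-53) = -3551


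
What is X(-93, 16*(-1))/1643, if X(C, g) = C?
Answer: -3/53 ≈ -0.056604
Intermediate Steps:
X(-93, 16*(-1))/1643 = -93/1643 = -93*1/1643 = -3/53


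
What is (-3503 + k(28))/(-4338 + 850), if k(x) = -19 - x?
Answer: 1775/1744 ≈ 1.0178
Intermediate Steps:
(-3503 + k(28))/(-4338 + 850) = (-3503 + (-19 - 1*28))/(-4338 + 850) = (-3503 + (-19 - 28))/(-3488) = (-3503 - 47)*(-1/3488) = -3550*(-1/3488) = 1775/1744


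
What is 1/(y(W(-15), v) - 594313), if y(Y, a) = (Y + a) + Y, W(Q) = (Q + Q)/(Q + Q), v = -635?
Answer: -1/594946 ≈ -1.6808e-6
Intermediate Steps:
W(Q) = 1 (W(Q) = (2*Q)/((2*Q)) = (2*Q)*(1/(2*Q)) = 1)
y(Y, a) = a + 2*Y
1/(y(W(-15), v) - 594313) = 1/((-635 + 2*1) - 594313) = 1/((-635 + 2) - 594313) = 1/(-633 - 594313) = 1/(-594946) = -1/594946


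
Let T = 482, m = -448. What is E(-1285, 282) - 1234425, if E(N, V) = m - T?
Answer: -1235355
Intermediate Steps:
E(N, V) = -930 (E(N, V) = -448 - 1*482 = -448 - 482 = -930)
E(-1285, 282) - 1234425 = -930 - 1234425 = -1235355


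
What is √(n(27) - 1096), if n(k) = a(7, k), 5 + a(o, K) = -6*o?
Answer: 3*I*√127 ≈ 33.808*I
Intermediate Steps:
a(o, K) = -5 - 6*o
n(k) = -47 (n(k) = -5 - 6*7 = -5 - 42 = -47)
√(n(27) - 1096) = √(-47 - 1096) = √(-1143) = 3*I*√127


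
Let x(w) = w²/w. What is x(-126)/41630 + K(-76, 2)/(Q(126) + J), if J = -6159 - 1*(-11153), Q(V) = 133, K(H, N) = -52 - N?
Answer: -482337/35572835 ≈ -0.013559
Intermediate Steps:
x(w) = w
J = 4994 (J = -6159 + 11153 = 4994)
x(-126)/41630 + K(-76, 2)/(Q(126) + J) = -126/41630 + (-52 - 1*2)/(133 + 4994) = -126*1/41630 + (-52 - 2)/5127 = -63/20815 - 54*1/5127 = -63/20815 - 18/1709 = -482337/35572835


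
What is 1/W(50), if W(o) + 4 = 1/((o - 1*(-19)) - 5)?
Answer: -64/255 ≈ -0.25098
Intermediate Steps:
W(o) = -4 + 1/(14 + o) (W(o) = -4 + 1/((o - 1*(-19)) - 5) = -4 + 1/((o + 19) - 5) = -4 + 1/((19 + o) - 5) = -4 + 1/(14 + o))
1/W(50) = 1/((-55 - 4*50)/(14 + 50)) = 1/((-55 - 200)/64) = 1/((1/64)*(-255)) = 1/(-255/64) = -64/255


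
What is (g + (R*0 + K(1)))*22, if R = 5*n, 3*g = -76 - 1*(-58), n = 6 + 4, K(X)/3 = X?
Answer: -66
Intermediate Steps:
K(X) = 3*X
n = 10
g = -6 (g = (-76 - 1*(-58))/3 = (-76 + 58)/3 = (⅓)*(-18) = -6)
R = 50 (R = 5*10 = 50)
(g + (R*0 + K(1)))*22 = (-6 + (50*0 + 3*1))*22 = (-6 + (0 + 3))*22 = (-6 + 3)*22 = -3*22 = -66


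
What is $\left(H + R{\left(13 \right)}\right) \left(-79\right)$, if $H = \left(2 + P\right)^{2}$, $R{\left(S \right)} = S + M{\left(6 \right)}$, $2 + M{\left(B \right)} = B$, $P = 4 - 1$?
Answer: $-3318$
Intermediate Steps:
$P = 3$ ($P = 4 - 1 = 3$)
$M{\left(B \right)} = -2 + B$
$R{\left(S \right)} = 4 + S$ ($R{\left(S \right)} = S + \left(-2 + 6\right) = S + 4 = 4 + S$)
$H = 25$ ($H = \left(2 + 3\right)^{2} = 5^{2} = 25$)
$\left(H + R{\left(13 \right)}\right) \left(-79\right) = \left(25 + \left(4 + 13\right)\right) \left(-79\right) = \left(25 + 17\right) \left(-79\right) = 42 \left(-79\right) = -3318$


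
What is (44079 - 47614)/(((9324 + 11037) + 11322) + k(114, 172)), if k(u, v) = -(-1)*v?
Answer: -707/6371 ≈ -0.11097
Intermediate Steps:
k(u, v) = v
(44079 - 47614)/(((9324 + 11037) + 11322) + k(114, 172)) = (44079 - 47614)/(((9324 + 11037) + 11322) + 172) = -3535/((20361 + 11322) + 172) = -3535/(31683 + 172) = -3535/31855 = -3535*1/31855 = -707/6371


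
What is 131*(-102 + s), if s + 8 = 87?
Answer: -3013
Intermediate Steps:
s = 79 (s = -8 + 87 = 79)
131*(-102 + s) = 131*(-102 + 79) = 131*(-23) = -3013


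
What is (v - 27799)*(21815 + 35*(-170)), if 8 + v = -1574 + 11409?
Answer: -285125780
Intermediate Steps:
v = 9827 (v = -8 + (-1574 + 11409) = -8 + 9835 = 9827)
(v - 27799)*(21815 + 35*(-170)) = (9827 - 27799)*(21815 + 35*(-170)) = -17972*(21815 - 5950) = -17972*15865 = -285125780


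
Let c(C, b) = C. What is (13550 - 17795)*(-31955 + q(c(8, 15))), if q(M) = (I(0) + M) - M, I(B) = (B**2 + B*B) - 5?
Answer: 135670200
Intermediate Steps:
I(B) = -5 + 2*B**2 (I(B) = (B**2 + B**2) - 5 = 2*B**2 - 5 = -5 + 2*B**2)
q(M) = -5 (q(M) = ((-5 + 2*0**2) + M) - M = ((-5 + 2*0) + M) - M = ((-5 + 0) + M) - M = (-5 + M) - M = -5)
(13550 - 17795)*(-31955 + q(c(8, 15))) = (13550 - 17795)*(-31955 - 5) = -4245*(-31960) = 135670200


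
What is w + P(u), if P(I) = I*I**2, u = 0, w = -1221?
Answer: -1221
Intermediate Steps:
P(I) = I**3
w + P(u) = -1221 + 0**3 = -1221 + 0 = -1221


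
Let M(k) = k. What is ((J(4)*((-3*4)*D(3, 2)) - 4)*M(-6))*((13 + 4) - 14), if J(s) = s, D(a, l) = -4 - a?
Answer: -5976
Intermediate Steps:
((J(4)*((-3*4)*D(3, 2)) - 4)*M(-6))*((13 + 4) - 14) = ((4*((-3*4)*(-4 - 1*3)) - 4)*(-6))*((13 + 4) - 14) = ((4*(-12*(-4 - 3)) - 4)*(-6))*(17 - 14) = ((4*(-12*(-7)) - 4)*(-6))*3 = ((4*84 - 4)*(-6))*3 = ((336 - 4)*(-6))*3 = (332*(-6))*3 = -1992*3 = -5976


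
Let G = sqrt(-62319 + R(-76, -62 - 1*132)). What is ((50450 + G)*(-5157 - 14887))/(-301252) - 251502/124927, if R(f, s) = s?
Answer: 31563222618524/9408627151 + 5011*I*sqrt(62513)/75313 ≈ 3354.7 + 16.636*I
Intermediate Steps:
G = I*sqrt(62513) (G = sqrt(-62319 + (-62 - 1*132)) = sqrt(-62319 + (-62 - 132)) = sqrt(-62319 - 194) = sqrt(-62513) = I*sqrt(62513) ≈ 250.03*I)
((50450 + G)*(-5157 - 14887))/(-301252) - 251502/124927 = ((50450 + I*sqrt(62513))*(-5157 - 14887))/(-301252) - 251502/124927 = ((50450 + I*sqrt(62513))*(-20044))*(-1/301252) - 251502*1/124927 = (-1011219800 - 20044*I*sqrt(62513))*(-1/301252) - 251502/124927 = (252804950/75313 + 5011*I*sqrt(62513)/75313) - 251502/124927 = 31563222618524/9408627151 + 5011*I*sqrt(62513)/75313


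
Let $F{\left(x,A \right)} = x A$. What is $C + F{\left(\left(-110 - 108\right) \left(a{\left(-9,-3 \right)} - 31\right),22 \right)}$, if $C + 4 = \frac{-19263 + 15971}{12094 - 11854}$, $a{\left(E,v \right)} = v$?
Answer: $\frac{9782777}{60} \approx 1.6305 \cdot 10^{5}$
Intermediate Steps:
$F{\left(x,A \right)} = A x$
$C = - \frac{1063}{60}$ ($C = -4 + \frac{-19263 + 15971}{12094 - 11854} = -4 - \frac{3292}{240} = -4 - \frac{823}{60} = - \frac{1063}{60} \approx -17.717$)
$C + F{\left(\left(-110 - 108\right) \left(a{\left(-9,-3 \right)} - 31\right),22 \right)} = - \frac{1063}{60} + 22 \left(-110 - 108\right) \left(-3 - 31\right) = - \frac{1063}{60} + 22 \left(\left(-218\right) \left(-34\right)\right) = - \frac{1063}{60} + 22 \cdot 7412 = - \frac{1063}{60} + 163064 = \frac{9782777}{60}$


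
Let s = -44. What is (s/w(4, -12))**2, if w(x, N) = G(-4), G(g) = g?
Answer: 121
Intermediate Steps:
w(x, N) = -4
(s/w(4, -12))**2 = (-44/(-4))**2 = (-44*(-1/4))**2 = 11**2 = 121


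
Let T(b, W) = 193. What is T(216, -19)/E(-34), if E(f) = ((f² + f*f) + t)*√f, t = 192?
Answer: -193*I*√34/85136 ≈ -0.013219*I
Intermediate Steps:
E(f) = √f*(192 + 2*f²) (E(f) = ((f² + f*f) + 192)*√f = ((f² + f²) + 192)*√f = (2*f² + 192)*√f = (192 + 2*f²)*√f = √f*(192 + 2*f²))
T(216, -19)/E(-34) = 193/((2*√(-34)*(96 + (-34)²))) = 193/((2*(I*√34)*(96 + 1156))) = 193/((2*(I*√34)*1252)) = 193/((2504*I*√34)) = 193*(-I*√34/85136) = -193*I*√34/85136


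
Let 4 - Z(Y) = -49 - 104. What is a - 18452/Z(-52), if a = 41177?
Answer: 6446337/157 ≈ 41060.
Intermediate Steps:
Z(Y) = 157 (Z(Y) = 4 - (-49 - 104) = 4 - 1*(-153) = 4 + 153 = 157)
a - 18452/Z(-52) = 41177 - 18452/157 = 6446337/157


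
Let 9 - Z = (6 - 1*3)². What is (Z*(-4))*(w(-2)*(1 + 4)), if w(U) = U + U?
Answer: 0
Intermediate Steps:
w(U) = 2*U
Z = 0 (Z = 9 - (6 - 1*3)² = 9 - (6 - 3)² = 9 - 1*3² = 9 - 1*9 = 9 - 9 = 0)
(Z*(-4))*(w(-2)*(1 + 4)) = (0*(-4))*((2*(-2))*(1 + 4)) = 0*(-4*5) = 0*(-20) = 0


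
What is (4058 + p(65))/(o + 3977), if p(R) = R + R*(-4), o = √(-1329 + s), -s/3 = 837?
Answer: 15363151/15820369 - 61808*I*√15/15820369 ≈ 0.9711 - 0.015131*I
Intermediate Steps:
s = -2511 (s = -3*837 = -2511)
o = 16*I*√15 (o = √(-1329 - 2511) = √(-3840) = 16*I*√15 ≈ 61.968*I)
p(R) = -3*R (p(R) = R - 4*R = -3*R)
(4058 + p(65))/(o + 3977) = (4058 - 3*65)/(16*I*√15 + 3977) = (4058 - 195)/(3977 + 16*I*√15) = 3863/(3977 + 16*I*√15)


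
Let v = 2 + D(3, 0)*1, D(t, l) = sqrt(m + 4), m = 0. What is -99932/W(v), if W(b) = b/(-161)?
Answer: 4022263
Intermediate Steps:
D(t, l) = 2 (D(t, l) = sqrt(0 + 4) = sqrt(4) = 2)
v = 4 (v = 2 + 2*1 = 2 + 2 = 4)
W(b) = -b/161 (W(b) = b*(-1/161) = -b/161)
-99932/W(v) = -99932/((-1/161*4)) = -99932/(-4/161) = -99932*(-161/4) = 4022263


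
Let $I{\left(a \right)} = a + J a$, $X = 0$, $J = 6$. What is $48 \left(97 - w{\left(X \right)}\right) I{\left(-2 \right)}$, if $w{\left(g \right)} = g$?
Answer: $-65184$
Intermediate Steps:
$I{\left(a \right)} = 7 a$ ($I{\left(a \right)} = a + 6 a = 7 a$)
$48 \left(97 - w{\left(X \right)}\right) I{\left(-2 \right)} = 48 \left(97 - 0\right) 7 \left(-2\right) = 48 \left(97 + 0\right) \left(-14\right) = 48 \cdot 97 \left(-14\right) = 4656 \left(-14\right) = -65184$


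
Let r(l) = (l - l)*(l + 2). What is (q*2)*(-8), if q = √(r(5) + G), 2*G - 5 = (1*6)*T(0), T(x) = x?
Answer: -8*√10 ≈ -25.298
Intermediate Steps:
G = 5/2 (G = 5/2 + ((1*6)*0)/2 = 5/2 + (6*0)/2 = 5/2 + (½)*0 = 5/2 + 0 = 5/2 ≈ 2.5000)
r(l) = 0 (r(l) = 0*(2 + l) = 0)
q = √10/2 (q = √(0 + 5/2) = √(5/2) = √10/2 ≈ 1.5811)
(q*2)*(-8) = ((√10/2)*2)*(-8) = √10*(-8) = -8*√10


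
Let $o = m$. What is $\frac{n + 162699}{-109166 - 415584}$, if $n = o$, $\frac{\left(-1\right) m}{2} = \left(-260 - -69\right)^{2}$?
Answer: $- \frac{89737}{524750} \approx -0.17101$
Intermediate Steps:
$m = -72962$ ($m = - 2 \left(-260 - -69\right)^{2} = - 2 \left(-260 + 69\right)^{2} = - 2 \left(-191\right)^{2} = \left(-2\right) 36481 = -72962$)
$o = -72962$
$n = -72962$
$\frac{n + 162699}{-109166 - 415584} = \frac{-72962 + 162699}{-109166 - 415584} = \frac{89737}{-524750} = 89737 \left(- \frac{1}{524750}\right) = - \frac{89737}{524750}$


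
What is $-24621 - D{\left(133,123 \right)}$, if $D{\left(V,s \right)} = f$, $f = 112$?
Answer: $-24733$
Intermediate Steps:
$D{\left(V,s \right)} = 112$
$-24621 - D{\left(133,123 \right)} = -24621 - 112 = -24733$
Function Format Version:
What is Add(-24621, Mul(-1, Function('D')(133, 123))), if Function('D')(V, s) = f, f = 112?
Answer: -24733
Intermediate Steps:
Function('D')(V, s) = 112
Add(-24621, Mul(-1, Function('D')(133, 123))) = Add(-24621, Mul(-1, 112)) = Add(-24621, -112) = -24733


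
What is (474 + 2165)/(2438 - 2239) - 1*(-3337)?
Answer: 666702/199 ≈ 3350.3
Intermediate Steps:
(474 + 2165)/(2438 - 2239) - 1*(-3337) = 2639/199 + 3337 = 666702/199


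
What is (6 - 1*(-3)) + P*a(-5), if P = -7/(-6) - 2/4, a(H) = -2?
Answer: 23/3 ≈ 7.6667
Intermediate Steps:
P = ⅔ (P = -7*(-⅙) - 2*¼ = 7/6 - ½ = ⅔ ≈ 0.66667)
(6 - 1*(-3)) + P*a(-5) = (6 - 1*(-3)) + (⅔)*(-2) = (6 + 3) - 4/3 = 9 - 4/3 = 23/3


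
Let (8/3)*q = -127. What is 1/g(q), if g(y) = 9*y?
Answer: -8/3429 ≈ -0.0023330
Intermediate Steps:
q = -381/8 (q = (3/8)*(-127) = -381/8 ≈ -47.625)
1/g(q) = 1/(9*(-381/8)) = 1/(-3429/8) = -8/3429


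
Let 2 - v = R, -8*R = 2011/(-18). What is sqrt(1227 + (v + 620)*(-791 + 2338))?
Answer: sqrt(135627367)/12 ≈ 970.49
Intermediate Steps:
R = 2011/144 (R = -2011/(8*(-18)) = -2011*(-1)/(8*18) = -1/8*(-2011/18) = 2011/144 ≈ 13.965)
v = -1723/144 (v = 2 - 1*2011/144 = 2 - 2011/144 = -1723/144 ≈ -11.965)
sqrt(1227 + (v + 620)*(-791 + 2338)) = sqrt(1227 + (-1723/144 + 620)*(-791 + 2338)) = sqrt(1227 + (87557/144)*1547) = sqrt(1227 + 135450679/144) = sqrt(135627367/144) = sqrt(135627367)/12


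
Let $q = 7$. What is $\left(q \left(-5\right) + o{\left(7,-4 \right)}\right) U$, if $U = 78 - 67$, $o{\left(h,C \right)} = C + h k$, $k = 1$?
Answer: $-352$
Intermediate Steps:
$o{\left(h,C \right)} = C + h$ ($o{\left(h,C \right)} = C + h 1 = C + h$)
$U = 11$ ($U = 78 - 67 = 11$)
$\left(q \left(-5\right) + o{\left(7,-4 \right)}\right) U = \left(7 \left(-5\right) + \left(-4 + 7\right)\right) 11 = \left(-35 + 3\right) 11 = \left(-32\right) 11 = -352$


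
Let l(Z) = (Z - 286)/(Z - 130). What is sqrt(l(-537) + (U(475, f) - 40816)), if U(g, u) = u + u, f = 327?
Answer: 3*I*sqrt(1985231453)/667 ≈ 200.4*I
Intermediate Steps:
U(g, u) = 2*u
l(Z) = (-286 + Z)/(-130 + Z)
sqrt(l(-537) + (U(475, f) - 40816)) = sqrt((-286 - 537)/(-130 - 537) + (2*327 - 40816)) = sqrt(-823/(-667) + (654 - 40816)) = sqrt(-1/667*(-823) - 40162) = sqrt(823/667 - 40162) = sqrt(-26787231/667) = 3*I*sqrt(1985231453)/667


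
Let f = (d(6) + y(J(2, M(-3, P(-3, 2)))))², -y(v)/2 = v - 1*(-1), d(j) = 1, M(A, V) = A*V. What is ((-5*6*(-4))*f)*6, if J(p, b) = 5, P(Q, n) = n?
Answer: 87120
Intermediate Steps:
y(v) = -2 - 2*v (y(v) = -2*(v - 1*(-1)) = -2*(v + 1) = -2*(1 + v) = -2 - 2*v)
f = 121 (f = (1 + (-2 - 2*5))² = (1 + (-2 - 10))² = (1 - 12)² = (-11)² = 121)
((-5*6*(-4))*f)*6 = ((-5*6*(-4))*121)*6 = (-30*(-4)*121)*6 = (120*121)*6 = 14520*6 = 87120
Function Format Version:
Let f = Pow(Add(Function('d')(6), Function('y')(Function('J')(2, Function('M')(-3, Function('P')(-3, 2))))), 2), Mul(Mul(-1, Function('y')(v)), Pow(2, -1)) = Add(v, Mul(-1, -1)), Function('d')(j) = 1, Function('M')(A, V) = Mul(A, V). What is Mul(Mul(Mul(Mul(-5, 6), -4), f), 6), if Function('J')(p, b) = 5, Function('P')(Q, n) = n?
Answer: 87120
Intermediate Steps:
Function('y')(v) = Add(-2, Mul(-2, v)) (Function('y')(v) = Mul(-2, Add(v, Mul(-1, -1))) = Mul(-2, Add(v, 1)) = Mul(-2, Add(1, v)) = Add(-2, Mul(-2, v)))
f = 121 (f = Pow(Add(1, Add(-2, Mul(-2, 5))), 2) = Pow(Add(1, Add(-2, -10)), 2) = Pow(Add(1, -12), 2) = Pow(-11, 2) = 121)
Mul(Mul(Mul(Mul(-5, 6), -4), f), 6) = Mul(Mul(Mul(Mul(-5, 6), -4), 121), 6) = Mul(Mul(Mul(-30, -4), 121), 6) = Mul(Mul(120, 121), 6) = Mul(14520, 6) = 87120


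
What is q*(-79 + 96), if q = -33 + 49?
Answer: 272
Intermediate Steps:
q = 16
q*(-79 + 96) = 16*(-79 + 96) = 16*17 = 272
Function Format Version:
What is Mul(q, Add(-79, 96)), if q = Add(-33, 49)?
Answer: 272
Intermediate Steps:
q = 16
Mul(q, Add(-79, 96)) = Mul(16, Add(-79, 96)) = Mul(16, 17) = 272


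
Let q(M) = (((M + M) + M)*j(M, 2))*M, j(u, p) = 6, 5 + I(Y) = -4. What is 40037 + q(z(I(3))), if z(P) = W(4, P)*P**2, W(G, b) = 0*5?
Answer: 40037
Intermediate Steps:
I(Y) = -9 (I(Y) = -5 - 4 = -9)
W(G, b) = 0
z(P) = 0 (z(P) = 0*P**2 = 0)
q(M) = 18*M**2 (q(M) = (((M + M) + M)*6)*M = ((2*M + M)*6)*M = ((3*M)*6)*M = (18*M)*M = 18*M**2)
40037 + q(z(I(3))) = 40037 + 18*0**2 = 40037 + 18*0 = 40037 + 0 = 40037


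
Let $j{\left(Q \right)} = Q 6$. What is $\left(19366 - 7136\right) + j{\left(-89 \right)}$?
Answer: $11696$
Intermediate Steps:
$j{\left(Q \right)} = 6 Q$
$\left(19366 - 7136\right) + j{\left(-89 \right)} = \left(19366 - 7136\right) + 6 \left(-89\right) = 12230 - 534 = 11696$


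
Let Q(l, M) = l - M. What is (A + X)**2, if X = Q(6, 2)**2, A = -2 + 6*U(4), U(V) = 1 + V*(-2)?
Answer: 784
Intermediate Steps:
U(V) = 1 - 2*V
A = -44 (A = -2 + 6*(1 - 2*4) = -2 + 6*(1 - 8) = -2 + 6*(-7) = -2 - 42 = -44)
X = 16 (X = (6 - 1*2)**2 = (6 - 2)**2 = 4**2 = 16)
(A + X)**2 = (-44 + 16)**2 = (-28)**2 = 784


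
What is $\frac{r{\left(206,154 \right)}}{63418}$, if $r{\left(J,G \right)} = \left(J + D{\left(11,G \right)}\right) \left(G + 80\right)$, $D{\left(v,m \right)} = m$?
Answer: $\frac{42120}{31709} \approx 1.3283$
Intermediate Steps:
$r{\left(J,G \right)} = \left(80 + G\right) \left(G + J\right)$ ($r{\left(J,G \right)} = \left(J + G\right) \left(G + 80\right) = \left(G + J\right) \left(80 + G\right) = \left(80 + G\right) \left(G + J\right)$)
$\frac{r{\left(206,154 \right)}}{63418} = \frac{154^{2} + 80 \cdot 154 + 80 \cdot 206 + 154 \cdot 206}{63418} = \left(23716 + 12320 + 16480 + 31724\right) \frac{1}{63418} = 84240 \cdot \frac{1}{63418} = \frac{42120}{31709}$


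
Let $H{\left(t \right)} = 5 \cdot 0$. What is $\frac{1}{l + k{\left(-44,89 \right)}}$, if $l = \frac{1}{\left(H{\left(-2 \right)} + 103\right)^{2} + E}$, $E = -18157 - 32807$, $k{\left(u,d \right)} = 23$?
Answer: $\frac{40355}{928164} \approx 0.043478$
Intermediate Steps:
$H{\left(t \right)} = 0$
$E = -50964$ ($E = -18157 - 32807 = -50964$)
$l = - \frac{1}{40355}$ ($l = \frac{1}{\left(0 + 103\right)^{2} - 50964} = \frac{1}{103^{2} - 50964} = \frac{1}{10609 - 50964} = \frac{1}{-40355} = - \frac{1}{40355} \approx -2.478 \cdot 10^{-5}$)
$\frac{1}{l + k{\left(-44,89 \right)}} = \frac{1}{- \frac{1}{40355} + 23} = \frac{1}{\frac{928164}{40355}} = \frac{40355}{928164}$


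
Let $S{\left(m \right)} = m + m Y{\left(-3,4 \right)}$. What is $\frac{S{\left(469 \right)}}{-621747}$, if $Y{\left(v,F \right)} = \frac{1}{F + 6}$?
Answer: $- \frac{737}{888210} \approx -0.00082976$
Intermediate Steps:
$Y{\left(v,F \right)} = \frac{1}{6 + F}$
$S{\left(m \right)} = \frac{11 m}{10}$ ($S{\left(m \right)} = m + \frac{m}{6 + 4} = m + \frac{m}{10} = \frac{11 m}{10}$)
$\frac{S{\left(469 \right)}}{-621747} = \frac{\frac{11}{10} \cdot 469}{-621747} = \frac{5159}{10} \left(- \frac{1}{621747}\right) = - \frac{737}{888210}$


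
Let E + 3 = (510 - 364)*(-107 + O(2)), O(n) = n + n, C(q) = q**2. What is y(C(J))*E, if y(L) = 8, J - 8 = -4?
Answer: -120328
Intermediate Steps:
J = 4 (J = 8 - 4 = 4)
O(n) = 2*n
E = -15041 (E = -3 + (510 - 364)*(-107 + 2*2) = -3 + 146*(-107 + 4) = -3 + 146*(-103) = -3 - 15038 = -15041)
y(C(J))*E = 8*(-15041) = -120328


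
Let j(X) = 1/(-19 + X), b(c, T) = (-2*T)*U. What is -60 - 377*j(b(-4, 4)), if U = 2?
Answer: -1723/35 ≈ -49.229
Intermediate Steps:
b(c, T) = -4*T (b(c, T) = -2*T*2 = -4*T)
-60 - 377*j(b(-4, 4)) = -60 - 377/(-19 - 4*4) = -60 - 377/(-19 - 16) = -60 - 377/(-35) = -60 - 377*(-1/35) = -60 + 377/35 = -1723/35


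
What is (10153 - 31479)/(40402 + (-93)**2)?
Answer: -21326/49051 ≈ -0.43477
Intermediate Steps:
(10153 - 31479)/(40402 + (-93)**2) = -21326/(40402 + 8649) = -21326/49051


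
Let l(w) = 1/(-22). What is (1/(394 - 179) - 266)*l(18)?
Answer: 5199/430 ≈ 12.091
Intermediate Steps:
l(w) = -1/22
(1/(394 - 179) - 266)*l(18) = (1/(394 - 179) - 266)*(-1/22) = (1/215 - 266)*(-1/22) = -57189/215*(-1/22) = 5199/430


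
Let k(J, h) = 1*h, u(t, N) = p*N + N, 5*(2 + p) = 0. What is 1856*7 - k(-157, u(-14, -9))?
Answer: 12983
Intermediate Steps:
p = -2 (p = -2 + (1/5)*0 = -2 + 0 = -2)
u(t, N) = -N (u(t, N) = -2*N + N = -N)
k(J, h) = h
1856*7 - k(-157, u(-14, -9)) = 1856*7 - (-1)*(-9) = 12992 - 1*9 = 12992 - 9 = 12983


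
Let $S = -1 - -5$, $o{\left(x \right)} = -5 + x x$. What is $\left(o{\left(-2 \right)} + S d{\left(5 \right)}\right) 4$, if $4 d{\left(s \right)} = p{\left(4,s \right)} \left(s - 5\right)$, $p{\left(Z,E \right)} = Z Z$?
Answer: $-4$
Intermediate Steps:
$o{\left(x \right)} = -5 + x^{2}$
$p{\left(Z,E \right)} = Z^{2}$
$S = 4$ ($S = -1 + 5 = 4$)
$d{\left(s \right)} = -20 + 4 s$ ($d{\left(s \right)} = \frac{4^{2} \left(s - 5\right)}{4} = \frac{16 \left(-5 + s\right)}{4} = \frac{-80 + 16 s}{4} = -20 + 4 s$)
$\left(o{\left(-2 \right)} + S d{\left(5 \right)}\right) 4 = \left(\left(-5 + \left(-2\right)^{2}\right) + 4 \left(-20 + 4 \cdot 5\right)\right) 4 = \left(\left(-5 + 4\right) + 4 \left(-20 + 20\right)\right) 4 = \left(-1 + 4 \cdot 0\right) 4 = \left(-1 + 0\right) 4 = \left(-1\right) 4 = -4$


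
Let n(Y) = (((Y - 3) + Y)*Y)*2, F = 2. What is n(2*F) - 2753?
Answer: -2713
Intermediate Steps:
n(Y) = 2*Y*(-3 + 2*Y) (n(Y) = (((-3 + Y) + Y)*Y)*2 = ((-3 + 2*Y)*Y)*2 = (Y*(-3 + 2*Y))*2 = 2*Y*(-3 + 2*Y))
n(2*F) - 2753 = 2*(2*2)*(-3 + 2*(2*2)) - 2753 = 2*4*(-3 + 2*4) - 2753 = 2*4*(-3 + 8) - 2753 = 2*4*5 - 2753 = 40 - 2753 = -2713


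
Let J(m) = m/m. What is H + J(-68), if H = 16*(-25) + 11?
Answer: -388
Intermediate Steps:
J(m) = 1
H = -389 (H = -400 + 11 = -389)
H + J(-68) = -389 + 1 = -388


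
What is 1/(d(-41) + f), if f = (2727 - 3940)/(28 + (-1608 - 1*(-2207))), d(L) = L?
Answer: -627/26920 ≈ -0.023291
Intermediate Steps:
f = -1213/627 (f = -1213/(28 + (-1608 + 2207)) = -1213/(28 + 599) = -1213/627 ≈ -1.9346)
1/(d(-41) + f) = 1/(-41 - 1213/627) = 1/(-26920/627) = -627/26920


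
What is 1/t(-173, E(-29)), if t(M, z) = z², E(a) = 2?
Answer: ¼ ≈ 0.25000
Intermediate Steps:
1/t(-173, E(-29)) = 1/(2²) = 1/4 = ¼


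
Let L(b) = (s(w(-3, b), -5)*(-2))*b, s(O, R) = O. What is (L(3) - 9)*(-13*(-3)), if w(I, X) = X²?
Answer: -2457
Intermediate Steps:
L(b) = -2*b³ (L(b) = (b²*(-2))*b = (-2*b²)*b = -2*b³)
(L(3) - 9)*(-13*(-3)) = (-2*3³ - 9)*(-13*(-3)) = (-2*27 - 9)*39 = (-54 - 9)*39 = -63*39 = -2457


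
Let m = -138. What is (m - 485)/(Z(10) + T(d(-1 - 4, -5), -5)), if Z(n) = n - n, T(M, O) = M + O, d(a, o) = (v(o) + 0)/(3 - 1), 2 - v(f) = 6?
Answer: 89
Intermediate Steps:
v(f) = -4 (v(f) = 2 - 1*6 = 2 - 6 = -4)
d(a, o) = -2 (d(a, o) = (-4 + 0)/(3 - 1) = -4/2 = -4*½ = -2)
Z(n) = 0
(m - 485)/(Z(10) + T(d(-1 - 4, -5), -5)) = (-138 - 485)/(0 + (-2 - 5)) = -623/(0 - 7) = -623/(-7) = -623*(-⅐) = 89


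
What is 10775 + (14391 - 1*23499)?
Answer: 1667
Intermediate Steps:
10775 + (14391 - 1*23499) = 10775 + (14391 - 23499) = 10775 - 9108 = 1667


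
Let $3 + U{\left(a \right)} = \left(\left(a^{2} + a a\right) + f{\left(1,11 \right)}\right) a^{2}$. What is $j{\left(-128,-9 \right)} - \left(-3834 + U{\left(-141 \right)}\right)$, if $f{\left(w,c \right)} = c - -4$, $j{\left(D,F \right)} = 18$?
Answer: $-790802682$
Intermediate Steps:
$f{\left(w,c \right)} = 4 + c$ ($f{\left(w,c \right)} = c + 4 = 4 + c$)
$U{\left(a \right)} = -3 + a^{2} \left(15 + 2 a^{2}\right)$ ($U{\left(a \right)} = -3 + \left(\left(a^{2} + a a\right) + \left(4 + 11\right)\right) a^{2} = -3 + \left(\left(a^{2} + a^{2}\right) + 15\right) a^{2} = -3 + \left(2 a^{2} + 15\right) a^{2} = -3 + \left(15 + 2 a^{2}\right) a^{2} = -3 + a^{2} \left(15 + 2 a^{2}\right)$)
$j{\left(-128,-9 \right)} - \left(-3834 + U{\left(-141 \right)}\right) = 18 - \left(-3837 + 298215 + 790508322\right) = 18 + \left(3834 - \left(-3 + 790508322 + 298215\right)\right) = 18 + \left(3834 - 790806534\right) = 18 - 790802700 = -790802682$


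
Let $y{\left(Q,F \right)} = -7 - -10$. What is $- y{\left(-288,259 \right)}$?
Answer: $-3$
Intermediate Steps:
$y{\left(Q,F \right)} = 3$ ($y{\left(Q,F \right)} = -7 + 10 = 3$)
$- y{\left(-288,259 \right)} = \left(-1\right) 3 = -3$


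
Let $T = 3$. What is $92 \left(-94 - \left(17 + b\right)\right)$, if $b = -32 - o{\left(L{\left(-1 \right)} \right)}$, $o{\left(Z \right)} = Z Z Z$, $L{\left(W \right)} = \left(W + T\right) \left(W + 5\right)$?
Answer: $39836$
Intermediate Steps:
$L{\left(W \right)} = \left(3 + W\right) \left(5 + W\right)$ ($L{\left(W \right)} = \left(W + 3\right) \left(W + 5\right) = \left(3 + W\right) \left(5 + W\right)$)
$o{\left(Z \right)} = Z^{3}$ ($o{\left(Z \right)} = Z^{2} Z = Z^{3}$)
$b = -544$ ($b = -32 - \left(15 + \left(-1\right)^{2} + 8 \left(-1\right)\right)^{3} = -32 - \left(15 + 1 - 8\right)^{3} = -32 - 8^{3} = -32 - 512 = -544$)
$92 \left(-94 - \left(17 + b\right)\right) = 92 \left(-94 - -527\right) = 92 \left(-94 + \left(-17 + 544\right)\right) = 92 \left(-94 + 527\right) = 92 \cdot 433 = 39836$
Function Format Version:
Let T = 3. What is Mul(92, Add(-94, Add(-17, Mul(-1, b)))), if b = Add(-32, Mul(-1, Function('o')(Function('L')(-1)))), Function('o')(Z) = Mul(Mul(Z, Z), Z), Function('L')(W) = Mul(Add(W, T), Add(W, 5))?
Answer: 39836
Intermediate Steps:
Function('L')(W) = Mul(Add(3, W), Add(5, W)) (Function('L')(W) = Mul(Add(W, 3), Add(W, 5)) = Mul(Add(3, W), Add(5, W)))
Function('o')(Z) = Pow(Z, 3) (Function('o')(Z) = Mul(Pow(Z, 2), Z) = Pow(Z, 3))
b = -544 (b = Add(-32, Mul(-1, Pow(Add(15, Pow(-1, 2), Mul(8, -1)), 3))) = Add(-32, Mul(-1, Pow(Add(15, 1, -8), 3))) = Add(-32, Mul(-1, Pow(8, 3))) = Add(-32, Mul(-1, 512)) = Add(-32, -512) = -544)
Mul(92, Add(-94, Add(-17, Mul(-1, b)))) = Mul(92, Add(-94, Add(-17, Mul(-1, -544)))) = Mul(92, Add(-94, Add(-17, 544))) = Mul(92, Add(-94, 527)) = Mul(92, 433) = 39836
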